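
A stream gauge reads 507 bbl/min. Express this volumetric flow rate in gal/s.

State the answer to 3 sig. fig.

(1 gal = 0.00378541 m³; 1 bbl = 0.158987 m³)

507 bbl/min × 0.158987 m³/bbl ÷ 60 s/min = 1.34344 m³/s
1.34344 m³/s ÷ 0.00378541 m³/gal = 354.899 gal/s

355 gal/s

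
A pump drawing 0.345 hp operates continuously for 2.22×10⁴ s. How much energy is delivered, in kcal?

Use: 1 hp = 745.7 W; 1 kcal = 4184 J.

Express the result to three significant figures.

1370 kcal

0.345 hp × 745.7 → 257.266 W
E = P × t = 257.266 W × 22200 s = 5.71131×10⁶ J
5.71131×10⁶ J ÷ (4184 J/kcal) = 1365.04 kcal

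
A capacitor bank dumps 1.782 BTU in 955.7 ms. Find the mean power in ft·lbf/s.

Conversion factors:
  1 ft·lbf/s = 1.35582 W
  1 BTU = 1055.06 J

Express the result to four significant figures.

1451 ft·lbf/s

1.782 BTU × 1055.06 = 1880.12 J
955.7 ms × 0.001 = 0.9557 s
P = E / t = 1880.12 J / 0.9557 s = 1967.27 W
1967.27 W ÷ (1.35582 W/ft·lbf/s) = 1450.98 ft·lbf/s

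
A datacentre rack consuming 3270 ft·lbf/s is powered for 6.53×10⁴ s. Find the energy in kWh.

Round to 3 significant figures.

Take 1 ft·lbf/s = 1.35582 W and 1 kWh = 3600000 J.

3270 ft·lbf/s × 1.35582 = 4433.53 W
E = P × t = 4433.53 W × 65300 s = 2.8951×10⁸ J
2.8951×10⁸ J ÷ (3600000 J/kWh) = 80.4194 kWh

80.4 kWh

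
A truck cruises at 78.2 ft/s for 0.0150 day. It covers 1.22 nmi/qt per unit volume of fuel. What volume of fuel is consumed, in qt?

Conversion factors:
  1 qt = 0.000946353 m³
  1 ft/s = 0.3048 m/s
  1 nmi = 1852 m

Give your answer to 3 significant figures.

13.7 qt

78.2 ft/s → 23.8354 m/s
0.0150 day → 1296 s
d = v × t = 23.8354 × 1296 = 30890.7 m
1.22 nmi/qt → 2.38752×10⁶ m/m³
V = d / (distance per unit fuel) = 30890.7 / 2.38752×10⁶ = 0.0129384 m³
In qt: 0.0129384 / 0.000946353 = 13.6719 qt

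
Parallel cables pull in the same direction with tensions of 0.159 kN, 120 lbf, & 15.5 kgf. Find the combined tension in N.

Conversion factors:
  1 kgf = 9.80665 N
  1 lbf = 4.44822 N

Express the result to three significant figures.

845 N

0.159 kN × 1000 = 159 N
120 lbf × 4.44822 = 533.786 N
15.5 kgf × 9.80665 = 152.003 N
Sum: 159 + 533.786 + 152.003 = 844.789 N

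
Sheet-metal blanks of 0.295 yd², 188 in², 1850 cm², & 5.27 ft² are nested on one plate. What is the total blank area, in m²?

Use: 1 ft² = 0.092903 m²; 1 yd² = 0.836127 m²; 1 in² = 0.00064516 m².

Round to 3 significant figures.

1.04 m²

0.295 yd² × 0.836127 = 0.246657 m²
188 in² × 0.00064516 = 0.12129 m²
1850 cm² × 0.0001 = 0.185 m²
5.27 ft² × 0.092903 = 0.489599 m²
Total: 0.246657 + 0.12129 + 0.185 + 0.489599 = 1.04255 m²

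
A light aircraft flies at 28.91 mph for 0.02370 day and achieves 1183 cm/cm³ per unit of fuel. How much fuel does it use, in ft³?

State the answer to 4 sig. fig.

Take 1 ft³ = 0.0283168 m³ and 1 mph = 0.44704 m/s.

28.91 mph → 12.9239 m/s
0.02370 day → 2047.68 s
d = v × t = 12.9239 × 2047.68 = 26464 m
1183 cm/cm³ → 1.183×10⁷ m/m³
V = d / (distance per unit fuel) = 26464 / 1.183×10⁷ = 0.00223702 m³
In ft³: 0.00223702 / 0.0283168 = 0.0789997 ft³

0.07900 ft³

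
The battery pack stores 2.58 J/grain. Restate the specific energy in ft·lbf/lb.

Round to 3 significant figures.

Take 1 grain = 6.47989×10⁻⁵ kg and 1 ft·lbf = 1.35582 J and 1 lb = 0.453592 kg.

1.33×10⁴ ft·lbf/lb

2.58 J/grain ÷ 6.47989×10⁻⁵ kg/grain = 39815.5 J/kg
39815.5 J/kg ÷ 1.35582 J/ft·lbf × 0.453592 kg/lb = 13320.3 ft·lbf/lb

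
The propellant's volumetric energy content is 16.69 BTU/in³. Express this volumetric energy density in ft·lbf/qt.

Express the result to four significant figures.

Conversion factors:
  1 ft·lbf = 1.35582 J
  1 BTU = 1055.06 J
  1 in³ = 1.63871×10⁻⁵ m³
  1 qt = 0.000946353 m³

7.500×10⁵ ft·lbf/qt

16.69 BTU/in³ × 1055.06 J/BTU ÷ 1.63871×10⁻⁵ m³/in³ = 1.07456×10⁹ J/m³
1.07456×10⁹ J/m³ ÷ 1.35582 J/ft·lbf × 0.000946353 m³/qt = 750035 ft·lbf/qt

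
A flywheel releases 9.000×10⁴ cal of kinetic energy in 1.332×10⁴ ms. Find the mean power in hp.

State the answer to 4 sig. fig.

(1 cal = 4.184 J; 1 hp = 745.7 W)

37.91 hp

9.000×10⁴ cal × 4.184 → 376560 J
1.332×10⁴ ms × 0.001 → 13.32 s
P = E / t = 376560 J / 13.32 s = 28270.3 W
28270.3 W ÷ (745.7 W/hp) = 37.9111 hp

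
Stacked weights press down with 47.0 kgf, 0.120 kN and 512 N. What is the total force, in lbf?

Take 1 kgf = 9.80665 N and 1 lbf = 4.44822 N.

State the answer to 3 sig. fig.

47.0 kgf × 9.80665 = 460.913 N
0.120 kN × 1000 = 120 N
512 N (already N)
Combined: 460.913 + 120 + 512 = 1092.91 N
In lbf: 1092.91 / 4.44822 = 245.696 lbf

246 lbf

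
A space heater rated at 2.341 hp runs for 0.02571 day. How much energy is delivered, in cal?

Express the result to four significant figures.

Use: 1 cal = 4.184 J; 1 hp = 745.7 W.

2.341 hp × 745.7 = 1745.68 W
0.02571 day × 86400 = 2221.34 s
E = P × t = 1745.68 W × 2221.34 s = 3.87775×10⁶ J
3.87775×10⁶ J ÷ (4.184 J/cal) = 926804 cal

9.268×10⁵ cal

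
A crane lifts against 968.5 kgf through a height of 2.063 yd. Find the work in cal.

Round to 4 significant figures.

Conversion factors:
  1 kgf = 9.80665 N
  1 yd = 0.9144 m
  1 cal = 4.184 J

4282 cal

968.5 kgf × 9.80665 = 9497.74 N
2.063 yd × 0.9144 = 1.88641 m
W = F × d = 9497.74 N × 1.88641 m = 17916.6 J
17916.6 J ÷ (4.184 J/cal) = 4282.17 cal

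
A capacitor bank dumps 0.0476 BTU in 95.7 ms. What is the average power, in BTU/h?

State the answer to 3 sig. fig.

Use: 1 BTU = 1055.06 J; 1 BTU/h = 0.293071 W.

1790 BTU/h

0.0476 BTU × 1055.06 = 50.2209 J
95.7 ms × 0.001 = 0.0957 s
P = E / t = 50.2209 J / 0.0957 s = 524.774 W
524.774 W ÷ (0.293071 W/BTU/h) = 1790.6 BTU/h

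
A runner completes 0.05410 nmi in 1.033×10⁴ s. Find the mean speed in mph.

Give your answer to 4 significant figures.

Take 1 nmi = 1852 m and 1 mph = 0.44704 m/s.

0.02170 mph

0.05410 nmi × 1852 = 100.193 m
v = d / t = 100.193 m / 10330 s = 0.00969923 m/s
0.00969923 m/s ÷ (0.44704 m/s/mph) = 0.0216966 mph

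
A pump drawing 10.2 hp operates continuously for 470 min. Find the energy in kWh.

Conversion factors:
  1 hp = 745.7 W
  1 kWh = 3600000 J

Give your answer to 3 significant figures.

59.6 kWh

10.2 hp × 745.7 → 7606.14 W
470 min × 60 → 28200 s
E = P × t = 7606.14 W × 28200 s = 2.14493×10⁸ J
2.14493×10⁸ J ÷ (3600000 J/kWh) = 59.5814 kWh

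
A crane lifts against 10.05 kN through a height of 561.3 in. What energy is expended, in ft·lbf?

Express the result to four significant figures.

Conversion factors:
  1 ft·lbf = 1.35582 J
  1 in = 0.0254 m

1.057×10⁵ ft·lbf

10.05 kN × 1000 = 10050 N
561.3 in × 0.0254 = 14.257 m
W = F × d = 10050 N × 14.257 m = 143283 J
143283 J ÷ (1.35582 J/ft·lbf) = 105680 ft·lbf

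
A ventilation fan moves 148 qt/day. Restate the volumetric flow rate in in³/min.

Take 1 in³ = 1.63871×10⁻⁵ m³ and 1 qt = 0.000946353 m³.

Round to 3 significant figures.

148 qt/day × 0.000946353 m³/qt ÷ 86400 s/day = 1.62107×10⁻⁶ m³/s
1.62107×10⁻⁶ m³/s ÷ 1.63871×10⁻⁵ m³/in³ × 60 s/min = 5.93541 in³/min

5.94 in³/min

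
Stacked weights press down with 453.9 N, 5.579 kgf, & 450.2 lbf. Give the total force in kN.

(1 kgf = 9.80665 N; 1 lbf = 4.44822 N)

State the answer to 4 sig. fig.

2.511 kN

453.9 N (already N)
5.579 kgf × 9.80665 = 54.7113 N
450.2 lbf × 4.44822 = 2002.59 N
Combined: 453.9 + 54.7113 + 2002.59 = 2511.2 N
In kN: 2511.2 / 1000 = 2.5112 kN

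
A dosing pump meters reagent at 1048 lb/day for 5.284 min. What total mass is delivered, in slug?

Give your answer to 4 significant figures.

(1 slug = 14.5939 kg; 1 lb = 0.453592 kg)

1048 lb/day → 0.0055019 kg/s
5.284 min → 317.04 s
m = ṁ × t = 0.0055019 × 317.04 = 1.74432 kg
In slug: 1.74432 / 14.5939 = 0.119524 slug

0.1195 slug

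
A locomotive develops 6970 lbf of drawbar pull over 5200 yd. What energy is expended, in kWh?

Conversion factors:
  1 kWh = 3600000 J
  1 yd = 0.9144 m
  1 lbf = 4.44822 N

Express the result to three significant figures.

41.0 kWh

6970 lbf × 4.44822 → 31004.1 N
5200 yd × 0.9144 → 4754.88 m
W = F × d = 31004.1 N × 4754.88 m = 1.47421×10⁸ J
1.47421×10⁸ J ÷ (3600000 J/kWh) = 40.9503 kWh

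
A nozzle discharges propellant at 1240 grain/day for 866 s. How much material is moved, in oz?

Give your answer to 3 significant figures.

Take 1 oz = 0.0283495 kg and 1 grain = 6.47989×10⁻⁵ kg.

1240 grain/day → 9.29984×10⁻⁷ kg/s
m = ṁ × t = 9.29984×10⁻⁷ × 866 = 8.05366×10⁻⁴ kg
In oz: 8.05366×10⁻⁴ / 0.0283495 = 0.0284085 oz

0.0284 oz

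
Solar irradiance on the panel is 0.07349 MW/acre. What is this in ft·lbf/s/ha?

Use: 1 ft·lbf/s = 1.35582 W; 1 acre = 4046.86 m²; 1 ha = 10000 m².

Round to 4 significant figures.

0.07349 MW/acre × 1000000 W/MW ÷ 4046.86 m²/acre = 18.1598 W/m²
18.1598 W/m² ÷ 1.35582 W/ft·lbf/s × 10000 m²/ha = 133940 ft·lbf/s/ha

1.339×10⁵ ft·lbf/s/ha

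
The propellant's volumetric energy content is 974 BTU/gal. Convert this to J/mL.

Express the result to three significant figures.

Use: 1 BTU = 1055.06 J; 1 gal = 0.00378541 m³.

271 J/mL

974 BTU/gal × 1055.06 J/BTU ÷ 0.00378541 m³/gal = 2.71471×10⁸ J/m³
2.71471×10⁸ J/m³ × 10⁻⁶ m³/mL = 271.471 J/mL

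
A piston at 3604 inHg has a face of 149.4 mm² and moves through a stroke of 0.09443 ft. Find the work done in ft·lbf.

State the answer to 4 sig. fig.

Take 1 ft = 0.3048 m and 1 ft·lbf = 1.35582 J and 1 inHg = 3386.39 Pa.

38.71 ft·lbf

3604 inHg → 1.22045×10⁷ Pa
149.4 mm² → 1.494×10⁻⁴ m²
F = P × A = 1.22045×10⁷ × 1.494×10⁻⁴ = 1823.35 N
0.09443 ft → 0.0287823 m
W = F × d = 1823.35 × 0.0287823 = 52.4802 J
In ft·lbf: 52.4802 / 1.35582 = 38.7074 ft·lbf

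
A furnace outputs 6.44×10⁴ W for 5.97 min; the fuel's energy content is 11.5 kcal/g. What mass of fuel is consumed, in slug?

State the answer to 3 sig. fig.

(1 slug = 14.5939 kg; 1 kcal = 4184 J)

5.97 min → 358.2 s
E = P × t = 64400 × 358.2 = 2.30681×10⁷ J
11.5 kcal/g → 4.8116×10⁷ J/kg
m = E / e_s = 2.30681×10⁷ / 4.8116×10⁷ = 0.479427 kg
In slug: 0.479427 / 14.5939 = 0.0328512 slug

0.0329 slug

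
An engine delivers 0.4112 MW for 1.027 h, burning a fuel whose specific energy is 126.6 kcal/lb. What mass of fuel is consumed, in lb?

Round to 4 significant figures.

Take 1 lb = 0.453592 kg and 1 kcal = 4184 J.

0.4112 MW → 411200 W
1.027 h → 3697.2 s
E = P × t = 411200 × 3697.2 = 1.52029×10⁹ J
126.6 kcal/lb → 1.16778×10⁶ J/kg
m = E / e_s = 1.52029×10⁹ / 1.16778×10⁶ = 1301.86 kg
In lb: 1301.86 / 0.453592 = 2870.11 lb

2870 lb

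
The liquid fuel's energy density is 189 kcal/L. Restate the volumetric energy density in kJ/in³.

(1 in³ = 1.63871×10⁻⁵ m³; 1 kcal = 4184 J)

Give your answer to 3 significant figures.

189 kcal/L × 4184 J/kcal ÷ 0.001 m³/L = 7.90776×10⁸ J/m³
7.90776×10⁸ J/m³ ÷ 1000 J/kJ × 1.63871×10⁻⁵ m³/in³ = 12.9585 kJ/in³

13.0 kJ/in³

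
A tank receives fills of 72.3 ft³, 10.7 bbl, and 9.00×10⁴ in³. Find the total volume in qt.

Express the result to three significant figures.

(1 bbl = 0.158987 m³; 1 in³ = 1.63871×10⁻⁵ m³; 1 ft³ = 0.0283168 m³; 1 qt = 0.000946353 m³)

72.3 ft³ × 0.0283168 = 2.0473 m³
10.7 bbl × 0.158987 = 1.70116 m³
9.00×10⁴ in³ × 1.63871×10⁻⁵ = 1.47484 m³
Total: 2.0473 + 1.70116 + 1.47484 = 5.2233 m³
In qt: 5.2233 / 0.000946353 = 5519.4 qt

5520 qt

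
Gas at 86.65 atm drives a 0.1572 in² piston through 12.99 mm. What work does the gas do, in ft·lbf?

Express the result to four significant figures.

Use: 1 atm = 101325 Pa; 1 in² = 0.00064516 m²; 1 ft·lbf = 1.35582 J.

8.531 ft·lbf

86.65 atm → 8.77981×10⁶ Pa
0.1572 in² → 1.01419×10⁻⁴ m²
F = P × A = 8.77981×10⁶ × 1.01419×10⁻⁴ = 890.44 N
12.99 mm → 0.01299 m
W = F × d = 890.44 × 0.01299 = 11.5668 J
In ft·lbf: 11.5668 / 1.35582 = 8.53122 ft·lbf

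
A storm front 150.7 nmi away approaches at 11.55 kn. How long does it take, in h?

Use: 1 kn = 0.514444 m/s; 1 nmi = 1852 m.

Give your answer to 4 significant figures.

150.7 nmi × 1852 → 279096 m
11.55 kn × 0.514444 → 5.94183 m/s
t = d / v = 279096 m / 5.94183 m/s = 46971.4 s
46971.4 s ÷ (3600 s/h) = 13.0476 h

13.05 h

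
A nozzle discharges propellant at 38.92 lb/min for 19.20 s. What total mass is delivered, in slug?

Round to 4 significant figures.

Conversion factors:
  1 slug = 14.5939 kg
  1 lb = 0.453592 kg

38.92 lb/min → 0.29423 kg/s
m = ṁ × t = 0.29423 × 19.2 = 5.64922 kg
In slug: 5.64922 / 14.5939 = 0.387095 slug

0.3871 slug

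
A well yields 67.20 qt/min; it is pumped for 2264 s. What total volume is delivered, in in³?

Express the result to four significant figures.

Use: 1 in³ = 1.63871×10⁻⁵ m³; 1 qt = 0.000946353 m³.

1.464×10⁵ in³

67.20 qt/min → 0.00105992 m³/s
V = Q × t = 0.00105992 × 2264 = 2.39966 m³
In in³: 2.39966 / 1.63871×10⁻⁵ = 146436 in³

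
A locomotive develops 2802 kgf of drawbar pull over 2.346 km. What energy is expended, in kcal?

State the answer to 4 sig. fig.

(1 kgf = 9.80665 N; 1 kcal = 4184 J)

1.541×10⁴ kcal

2802 kgf × 9.80665 → 27478.2 N
2.346 km × 1000 → 2346 m
W = F × d = 27478.2 N × 2346 m = 6.44639×10⁷ J
6.44639×10⁷ J ÷ (4184 J/kcal) = 15407.2 kcal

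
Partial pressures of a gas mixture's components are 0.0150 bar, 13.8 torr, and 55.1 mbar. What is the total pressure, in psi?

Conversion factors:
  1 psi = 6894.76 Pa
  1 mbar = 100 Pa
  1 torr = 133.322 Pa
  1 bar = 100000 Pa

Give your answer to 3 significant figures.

0.0150 bar × 100000 → 1500 Pa
13.8 torr × 133.322 → 1839.84 Pa
55.1 mbar × 100 → 5510 Pa
Combined: 1500 + 1839.84 + 5510 = 8849.84 Pa
In psi: 8849.84 / 6894.76 = 1.28356 psi

1.28 psi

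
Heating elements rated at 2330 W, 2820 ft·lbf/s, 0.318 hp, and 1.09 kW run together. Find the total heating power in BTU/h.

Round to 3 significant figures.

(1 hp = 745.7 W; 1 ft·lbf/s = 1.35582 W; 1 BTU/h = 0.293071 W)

2.55×10⁴ BTU/h

2330 W (already W)
2820 ft·lbf/s × 1.35582 → 3823.41 W
0.318 hp × 745.7 → 237.133 W
1.09 kW × 1000 → 1090 W
Total: 2330 + 3823.41 + 237.133 + 1090 = 7480.54 W
In BTU/h: 7480.54 / 0.293071 = 25524.7 BTU/h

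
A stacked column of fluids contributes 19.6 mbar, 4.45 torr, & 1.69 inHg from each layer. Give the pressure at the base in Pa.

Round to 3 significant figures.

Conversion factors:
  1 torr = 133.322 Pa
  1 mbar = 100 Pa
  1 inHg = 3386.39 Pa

19.6 mbar × 100 = 1960 Pa
4.45 torr × 133.322 = 593.283 Pa
1.69 inHg × 3386.39 = 5723 Pa
Total: 1960 + 593.283 + 5723 = 8276.28 Pa

8280 Pa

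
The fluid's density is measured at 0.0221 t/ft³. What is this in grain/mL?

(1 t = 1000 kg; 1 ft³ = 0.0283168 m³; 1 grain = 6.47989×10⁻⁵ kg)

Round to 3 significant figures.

12.0 grain/mL

0.0221 t/ft³ × 1000 kg/t ÷ 0.0283168 m³/ft³ = 780.455 kg/m³
780.455 kg/m³ ÷ 6.47989×10⁻⁵ kg/grain × 10⁻⁶ m³/mL = 12.0443 grain/mL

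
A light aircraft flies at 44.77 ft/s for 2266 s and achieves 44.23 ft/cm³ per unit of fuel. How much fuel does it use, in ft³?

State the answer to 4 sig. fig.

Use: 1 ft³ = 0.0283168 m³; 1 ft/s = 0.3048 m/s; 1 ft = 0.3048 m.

0.08100 ft³

44.77 ft/s → 13.6459 m/s
d = v × t = 13.6459 × 2266 = 30921.6 m
44.23 ft/cm³ → 1.34813×10⁷ m/m³
V = d / (distance per unit fuel) = 30921.6 / 1.34813×10⁷ = 0.00229367 m³
In ft³: 0.00229367 / 0.0283168 = 0.0810003 ft³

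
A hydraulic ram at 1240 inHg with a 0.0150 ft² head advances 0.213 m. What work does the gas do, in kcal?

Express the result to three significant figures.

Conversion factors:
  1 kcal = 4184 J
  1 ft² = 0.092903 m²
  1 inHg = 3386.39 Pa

1240 inHg → 4.19912×10⁶ Pa
0.0150 ft² → 0.00139354 m²
F = P × A = 4.19912×10⁶ × 0.00139354 = 5851.64 N
W = F × d = 5851.64 × 0.213 = 1246.4 J
In kcal: 1246.4 / 4184 = 0.297897 kcal

0.298 kcal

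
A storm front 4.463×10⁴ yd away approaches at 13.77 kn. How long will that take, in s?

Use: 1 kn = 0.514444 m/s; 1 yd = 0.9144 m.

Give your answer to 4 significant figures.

5761 s

4.463×10⁴ yd × 0.9144 → 40809.7 m
13.77 kn × 0.514444 → 7.08389 m/s
t = d / v = 40809.7 m / 7.08389 m/s = 5760.92 s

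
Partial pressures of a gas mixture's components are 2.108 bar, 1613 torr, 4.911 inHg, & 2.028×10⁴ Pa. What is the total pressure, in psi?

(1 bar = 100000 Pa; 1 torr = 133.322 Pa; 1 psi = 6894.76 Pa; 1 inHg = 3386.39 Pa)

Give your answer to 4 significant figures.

2.108 bar × 100000 = 210800 Pa
1613 torr × 133.322 = 215048 Pa
4.911 inHg × 3386.39 = 16630.6 Pa
2.028×10⁴ Pa (already Pa)
Sum: 210800 + 215048 + 16630.6 + 20280 = 462759 Pa
In psi: 462759 / 6894.76 = 67.1175 psi

67.12 psi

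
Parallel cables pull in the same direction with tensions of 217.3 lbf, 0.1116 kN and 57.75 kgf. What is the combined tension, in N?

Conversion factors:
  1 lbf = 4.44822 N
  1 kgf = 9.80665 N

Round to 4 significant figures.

217.3 lbf × 4.44822 = 966.598 N
0.1116 kN × 1000 = 111.6 N
57.75 kgf × 9.80665 = 566.334 N
Combined: 966.598 + 111.6 + 566.334 = 1644.53 N

1645 N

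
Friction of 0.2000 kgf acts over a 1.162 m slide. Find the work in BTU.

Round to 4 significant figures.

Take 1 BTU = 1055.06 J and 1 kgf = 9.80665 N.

0.002160 BTU

0.2000 kgf × 9.80665 → 1.96133 N
W = F × d = 1.96133 N × 1.162 m = 2.27907 J
2.27907 J ÷ (1055.06 J/BTU) = 0.00216013 BTU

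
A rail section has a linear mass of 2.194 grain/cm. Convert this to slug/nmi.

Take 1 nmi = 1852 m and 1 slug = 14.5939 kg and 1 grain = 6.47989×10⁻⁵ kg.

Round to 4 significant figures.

1.804 slug/nmi

2.194 grain/cm × 6.47989×10⁻⁵ kg/grain ÷ 0.01 m/cm = 0.0142169 kg/m
0.0142169 kg/m ÷ 14.5939 kg/slug × 1852 m/nmi = 1.80416 slug/nmi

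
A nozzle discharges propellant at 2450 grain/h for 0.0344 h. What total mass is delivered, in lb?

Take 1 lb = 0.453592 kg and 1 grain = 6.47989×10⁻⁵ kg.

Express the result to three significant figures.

0.0120 lb

2450 grain/h → 4.40993×10⁻⁵ kg/s
0.0344 h → 123.84 s
m = ṁ × t = 4.40993×10⁻⁵ × 123.84 = 0.00546126 kg
In lb: 0.00546126 / 0.453592 = 0.01204 lb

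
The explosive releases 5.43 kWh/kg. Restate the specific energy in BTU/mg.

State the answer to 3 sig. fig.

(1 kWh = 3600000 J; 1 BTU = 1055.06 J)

0.0185 BTU/mg

5.43 kWh/kg × 3600000 J/kWh = 1.9548×10⁷ J/kg
1.9548×10⁷ J/kg ÷ 1055.06 J/BTU × 10⁻⁶ kg/mg = 0.0185279 BTU/mg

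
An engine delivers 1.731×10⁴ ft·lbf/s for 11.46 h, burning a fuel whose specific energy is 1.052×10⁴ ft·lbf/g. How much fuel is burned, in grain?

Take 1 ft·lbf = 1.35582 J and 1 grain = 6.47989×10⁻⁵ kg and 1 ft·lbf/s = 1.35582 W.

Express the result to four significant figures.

1.731×10⁴ ft·lbf/s → 23469.2 W
11.46 h → 41256 s
E = P × t = 23469.2 × 41256 = 9.68245×10⁸ J
1.052×10⁴ ft·lbf/g → 1.42632×10⁷ J/kg
m = E / e_s = 9.68245×10⁸ / 1.42632×10⁷ = 67.8841 kg
In grain: 67.8841 / 6.47989×10⁻⁵ = 1.04761×10⁶ grain

1.048×10⁶ grain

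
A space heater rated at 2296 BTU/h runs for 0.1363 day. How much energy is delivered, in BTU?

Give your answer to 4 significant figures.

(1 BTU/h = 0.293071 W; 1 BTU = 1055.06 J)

2296 BTU/h × 0.293071 = 672.891 W
0.1363 day × 86400 = 11776.3 s
E = P × t = 672.891 W × 11776.3 s = 7.92417×10⁶ J
7.92417×10⁶ J ÷ (1055.06 J/BTU) = 7510.63 BTU

7511 BTU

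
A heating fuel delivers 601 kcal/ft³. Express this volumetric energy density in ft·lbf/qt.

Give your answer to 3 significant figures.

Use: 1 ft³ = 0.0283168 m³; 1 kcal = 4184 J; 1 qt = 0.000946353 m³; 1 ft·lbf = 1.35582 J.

601 kcal/ft³ × 4184 J/kcal ÷ 0.0283168 m³/ft³ = 8.88018×10⁷ J/m³
8.88018×10⁷ J/m³ ÷ 1.35582 J/ft·lbf × 0.000946353 m³/qt = 61983 ft·lbf/qt

6.20×10⁴ ft·lbf/qt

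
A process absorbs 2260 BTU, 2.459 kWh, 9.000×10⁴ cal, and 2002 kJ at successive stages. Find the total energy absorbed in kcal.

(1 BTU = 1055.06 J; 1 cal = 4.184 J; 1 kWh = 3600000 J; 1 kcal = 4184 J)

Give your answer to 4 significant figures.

3254 kcal

2260 BTU × 1055.06 = 2.38444×10⁶ J
2.459 kWh × 3600000 = 8.8524×10⁶ J
9.000×10⁴ cal × 4.184 = 376560 J
2002 kJ × 1000 = 2.002×10⁶ J
Sum: 2.38444×10⁶ + 8.8524×10⁶ + 376560 + 2.002×10⁶ = 1.36154×10⁷ J
In kcal: 1.36154×10⁷ / 4184 = 3254.16 kcal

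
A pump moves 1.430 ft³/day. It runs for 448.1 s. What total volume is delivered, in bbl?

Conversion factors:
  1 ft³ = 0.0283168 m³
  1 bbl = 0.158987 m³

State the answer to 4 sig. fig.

0.001321 bbl

1.430 ft³/day → 4.68669×10⁻⁷ m³/s
V = Q × t = 4.68669×10⁻⁷ × 448.1 = 2.10011×10⁻⁴ m³
In bbl: 2.10011×10⁻⁴ / 0.158987 = 0.00132093 bbl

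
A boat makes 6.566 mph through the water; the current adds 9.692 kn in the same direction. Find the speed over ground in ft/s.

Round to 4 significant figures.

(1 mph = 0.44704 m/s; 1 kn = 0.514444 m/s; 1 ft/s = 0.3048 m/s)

25.99 ft/s

6.566 mph × 0.44704 → 2.93526 m/s
9.692 kn × 0.514444 → 4.98599 m/s
Combined: 2.93526 + 4.98599 = 7.92125 m/s
In ft/s: 7.92125 / 0.3048 = 25.9884 ft/s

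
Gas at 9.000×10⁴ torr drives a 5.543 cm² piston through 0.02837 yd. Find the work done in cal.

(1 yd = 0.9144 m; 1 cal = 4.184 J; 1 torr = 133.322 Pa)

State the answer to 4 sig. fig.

41.24 cal

9.000×10⁴ torr → 1.1999×10⁷ Pa
5.543 cm² → 5.543×10⁻⁴ m²
F = P × A = 1.1999×10⁷ × 5.543×10⁻⁴ = 6651.05 N
0.02837 yd → 0.0259415 m
W = F × d = 6651.05 × 0.0259415 = 172.538 J
In cal: 172.538 / 4.184 = 41.2376 cal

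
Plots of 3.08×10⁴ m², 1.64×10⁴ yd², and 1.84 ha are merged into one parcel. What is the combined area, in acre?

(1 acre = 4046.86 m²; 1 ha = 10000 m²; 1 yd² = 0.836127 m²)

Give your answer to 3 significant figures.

3.08×10⁴ m² (already m²)
1.64×10⁴ yd² × 0.836127 = 13712.5 m²
1.84 ha × 10000 = 18400 m²
Combined: 30800 + 13712.5 + 18400 = 62912.5 m²
In acre: 62912.5 / 4046.86 = 15.546 acre

15.5 acre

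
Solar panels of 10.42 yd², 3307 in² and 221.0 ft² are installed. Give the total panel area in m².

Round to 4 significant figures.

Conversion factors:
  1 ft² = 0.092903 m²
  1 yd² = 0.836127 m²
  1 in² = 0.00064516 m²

10.42 yd² × 0.836127 = 8.71244 m²
3307 in² × 0.00064516 = 2.13354 m²
221.0 ft² × 0.092903 = 20.5316 m²
Sum: 8.71244 + 2.13354 + 20.5316 = 31.3776 m²

31.38 m²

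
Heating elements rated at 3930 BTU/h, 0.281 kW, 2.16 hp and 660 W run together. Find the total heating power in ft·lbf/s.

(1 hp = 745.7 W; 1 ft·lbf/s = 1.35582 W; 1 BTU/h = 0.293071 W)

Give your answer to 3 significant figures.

3930 BTU/h × 0.293071 = 1151.77 W
0.281 kW × 1000 = 281 W
2.16 hp × 745.7 = 1610.71 W
660 W (already W)
Combined: 1151.77 + 281 + 1610.71 + 660 = 3703.48 W
In ft·lbf/s: 3703.48 / 1.35582 = 2731.54 ft·lbf/s

2730 ft·lbf/s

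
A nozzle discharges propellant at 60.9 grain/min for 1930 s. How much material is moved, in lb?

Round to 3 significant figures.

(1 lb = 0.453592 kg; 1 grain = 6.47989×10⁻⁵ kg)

60.9 grain/min → 6.57709×10⁻⁵ kg/s
m = ṁ × t = 6.57709×10⁻⁵ × 1930 = 0.126938 kg
In lb: 0.126938 / 0.453592 = 0.279851 lb

0.280 lb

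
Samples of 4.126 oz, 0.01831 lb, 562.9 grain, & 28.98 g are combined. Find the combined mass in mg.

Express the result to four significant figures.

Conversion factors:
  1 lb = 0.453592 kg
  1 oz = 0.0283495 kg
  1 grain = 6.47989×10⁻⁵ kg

4.126 oz × 0.0283495 = 0.11697 kg
0.01831 lb × 0.453592 = 0.00830527 kg
562.9 grain × 6.47989×10⁻⁵ = 0.0364753 kg
28.98 g × 0.001 = 0.02898 kg
Combined: 0.11697 + 0.00830527 + 0.0364753 + 0.02898 = 0.190731 kg
In mg: 0.190731 / 10⁻⁶ = 190731 mg

1.907×10⁵ mg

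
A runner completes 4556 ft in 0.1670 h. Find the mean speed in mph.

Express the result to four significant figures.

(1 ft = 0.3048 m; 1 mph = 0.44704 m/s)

4556 ft × 0.3048 → 1388.67 m
0.1670 h × 3600 → 601.2 s
v = d / t = 1388.67 m / 601.2 s = 2.30983 m/s
2.30983 m/s ÷ (0.44704 m/s/mph) = 5.16694 mph

5.167 mph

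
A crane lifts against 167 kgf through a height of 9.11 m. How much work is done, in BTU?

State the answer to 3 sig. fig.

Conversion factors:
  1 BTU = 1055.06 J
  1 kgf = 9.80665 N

14.1 BTU

167 kgf × 9.80665 → 1637.71 N
W = F × d = 1637.71 N × 9.11 m = 14919.5 J
14919.5 J ÷ (1055.06 J/BTU) = 14.1409 BTU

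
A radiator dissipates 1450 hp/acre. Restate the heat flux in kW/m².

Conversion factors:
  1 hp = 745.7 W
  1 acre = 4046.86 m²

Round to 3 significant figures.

0.267 kW/m²

1450 hp/acre × 745.7 W/hp ÷ 4046.86 m²/acre = 267.186 W/m²
267.186 W/m² ÷ 1000 W/kW = 0.267186 kW/m²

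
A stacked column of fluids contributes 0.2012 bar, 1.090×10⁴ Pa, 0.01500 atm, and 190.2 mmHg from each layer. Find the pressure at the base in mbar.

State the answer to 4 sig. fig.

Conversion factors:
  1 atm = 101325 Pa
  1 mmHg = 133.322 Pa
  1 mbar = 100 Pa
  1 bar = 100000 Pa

0.2012 bar × 100000 = 20120 Pa
1.090×10⁴ Pa (already Pa)
0.01500 atm × 101325 = 1519.88 Pa
190.2 mmHg × 133.322 = 25357.8 Pa
Total: 20120 + 10900 + 1519.88 + 25357.8 = 57897.7 Pa
In mbar: 57897.7 / 100 = 578.977 mbar

579.0 mbar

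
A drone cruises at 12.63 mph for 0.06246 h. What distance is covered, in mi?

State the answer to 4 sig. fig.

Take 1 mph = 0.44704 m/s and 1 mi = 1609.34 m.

12.63 mph × 0.44704 = 5.64612 m/s
0.06246 h × 3600 = 224.856 s
d = v × t = 5.64612 m/s × 224.856 s = 1269.56 m
1269.56 m ÷ (1609.34 m/mi) = 0.78887 mi

0.7889 mi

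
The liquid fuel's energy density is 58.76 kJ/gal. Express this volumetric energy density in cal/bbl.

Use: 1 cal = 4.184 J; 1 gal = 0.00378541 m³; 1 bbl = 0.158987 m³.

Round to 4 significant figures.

5.898×10⁵ cal/bbl

58.76 kJ/gal × 1000 J/kJ ÷ 0.00378541 m³/gal = 1.55228×10⁷ J/m³
1.55228×10⁷ J/m³ ÷ 4.184 J/cal × 0.158987 m³/bbl = 589848 cal/bbl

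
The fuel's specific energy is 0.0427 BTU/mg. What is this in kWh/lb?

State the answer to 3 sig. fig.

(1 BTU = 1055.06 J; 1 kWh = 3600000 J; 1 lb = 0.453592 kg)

5.68 kWh/lb

0.0427 BTU/mg × 1055.06 J/BTU ÷ 10⁻⁶ kg/mg = 4.50511×10⁷ J/kg
4.50511×10⁷ J/kg ÷ 3600000 J/kWh × 0.453592 kg/lb = 5.67634 kWh/lb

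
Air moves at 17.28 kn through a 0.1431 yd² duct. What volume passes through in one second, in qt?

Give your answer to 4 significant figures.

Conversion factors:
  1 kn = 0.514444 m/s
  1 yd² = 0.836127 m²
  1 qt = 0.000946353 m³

17.28 kn × 0.514444 → 8.88959 m/s
0.1431 yd² × 0.836127 → 0.11965 m²
V = v × A × t = 8.88959 m/s × 0.11965 m² × 1 s = 1.06364 m³
1.06364 m³ ÷ (0.000946353 m³/qt) = 1123.94 qt

1124 qt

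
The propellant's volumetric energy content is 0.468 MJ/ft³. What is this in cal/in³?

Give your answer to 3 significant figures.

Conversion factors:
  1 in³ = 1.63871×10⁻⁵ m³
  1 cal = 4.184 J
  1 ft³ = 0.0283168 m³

0.468 MJ/ft³ × 1000000 J/MJ ÷ 0.0283168 m³/ft³ = 1.65273×10⁷ J/m³
1.65273×10⁷ J/m³ ÷ 4.184 J/cal × 1.63871×10⁻⁵ m³/in³ = 64.731 cal/in³

64.7 cal/in³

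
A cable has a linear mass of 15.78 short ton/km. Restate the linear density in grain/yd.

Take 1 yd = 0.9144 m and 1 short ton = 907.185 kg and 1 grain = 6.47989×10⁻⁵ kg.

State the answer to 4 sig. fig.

2.020×10⁵ grain/yd

15.78 short ton/km × 907.185 kg/short ton ÷ 1000 m/km = 14.3154 kg/m
14.3154 kg/m ÷ 6.47989×10⁻⁵ kg/grain × 0.9144 m/yd = 202010 grain/yd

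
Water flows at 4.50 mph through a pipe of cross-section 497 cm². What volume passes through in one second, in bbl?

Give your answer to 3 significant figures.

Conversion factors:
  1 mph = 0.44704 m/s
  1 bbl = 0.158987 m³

4.50 mph × 0.44704 → 2.01168 m/s
497 cm² × 0.0001 → 0.0497 m²
V = v × A × t = 2.01168 m/s × 0.0497 m² × 1 s = 0.0999805 m³
0.0999805 m³ ÷ (0.158987 m³/bbl) = 0.62886 bbl

0.629 bbl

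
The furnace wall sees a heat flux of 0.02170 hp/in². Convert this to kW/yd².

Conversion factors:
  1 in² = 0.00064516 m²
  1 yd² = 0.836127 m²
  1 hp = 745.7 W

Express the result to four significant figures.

0.02170 hp/in² × 745.7 W/hp ÷ 0.00064516 m²/in² = 25081.7 W/m²
25081.7 W/m² ÷ 1000 W/kW × 0.836127 m²/yd² = 20.9715 kW/yd²

20.97 kW/yd²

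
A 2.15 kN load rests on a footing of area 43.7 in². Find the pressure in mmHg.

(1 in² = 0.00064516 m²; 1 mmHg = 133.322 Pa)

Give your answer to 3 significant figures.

572 mmHg

2.15 kN × 1000 = 2150 N
43.7 in² × 0.00064516 = 0.0281935 m²
P = F / A = 2150 N / 0.0281935 m² = 76258.7 Pa
76258.7 Pa ÷ (133.322 Pa/mmHg) = 571.989 mmHg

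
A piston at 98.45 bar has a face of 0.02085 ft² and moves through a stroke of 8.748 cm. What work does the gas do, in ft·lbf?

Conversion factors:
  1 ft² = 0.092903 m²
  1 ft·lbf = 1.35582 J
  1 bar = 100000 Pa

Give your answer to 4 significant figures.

1230 ft·lbf

98.45 bar → 9.845×10⁶ Pa
0.02085 ft² → 0.00193703 m²
F = P × A = 9.845×10⁶ × 0.00193703 = 19070.1 N
8.748 cm → 0.08748 m
W = F × d = 19070.1 × 0.08748 = 1668.25 J
In ft·lbf: 1668.25 / 1.35582 = 1230.44 ft·lbf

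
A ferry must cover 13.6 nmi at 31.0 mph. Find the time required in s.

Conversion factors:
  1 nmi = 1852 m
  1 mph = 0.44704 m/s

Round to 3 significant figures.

1820 s

13.6 nmi × 1852 = 25187.2 m
31.0 mph × 0.44704 = 13.8582 m/s
t = d / v = 25187.2 m / 13.8582 m/s = 1817.49 s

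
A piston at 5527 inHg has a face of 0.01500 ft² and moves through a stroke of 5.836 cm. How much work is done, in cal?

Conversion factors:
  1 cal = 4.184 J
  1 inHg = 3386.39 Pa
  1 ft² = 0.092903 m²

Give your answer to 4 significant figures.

5527 inHg → 1.87166×10⁷ Pa
0.01500 ft² → 0.00139354 m²
F = P × A = 1.87166×10⁷ × 0.00139354 = 26082.3 N
5.836 cm → 0.05836 m
W = F × d = 26082.3 × 0.05836 = 1522.16 J
In cal: 1522.16 / 4.184 = 363.805 cal

363.8 cal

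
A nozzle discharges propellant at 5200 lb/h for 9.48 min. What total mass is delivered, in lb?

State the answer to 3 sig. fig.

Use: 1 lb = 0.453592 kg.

5200 lb/h → 0.655188 kg/s
9.48 min → 568.8 s
m = ṁ × t = 0.655188 × 568.8 = 372.671 kg
In lb: 372.671 / 0.453592 = 821.6 lb

822 lb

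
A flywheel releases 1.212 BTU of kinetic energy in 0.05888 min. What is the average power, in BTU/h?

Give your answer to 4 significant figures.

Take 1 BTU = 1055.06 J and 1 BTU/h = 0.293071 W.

1235 BTU/h

1.212 BTU × 1055.06 → 1278.73 J
0.05888 min × 60 → 3.5328 s
P = E / t = 1278.73 J / 3.5328 s = 361.959 W
361.959 W ÷ (0.293071 W/BTU/h) = 1235.06 BTU/h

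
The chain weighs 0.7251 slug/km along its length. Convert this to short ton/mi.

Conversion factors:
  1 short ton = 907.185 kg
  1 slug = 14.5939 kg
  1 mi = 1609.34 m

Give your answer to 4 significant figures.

0.7251 slug/km × 14.5939 kg/slug ÷ 1000 m/km = 0.010582 kg/m
0.010582 kg/m ÷ 907.185 kg/short ton × 1609.34 m/mi = 0.0187724 short ton/mi

0.01877 short ton/mi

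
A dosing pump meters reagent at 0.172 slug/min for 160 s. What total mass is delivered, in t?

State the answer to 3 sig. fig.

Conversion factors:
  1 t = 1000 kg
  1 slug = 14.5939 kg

0.00669 t

0.172 slug/min → 0.0418358 kg/s
m = ṁ × t = 0.0418358 × 160 = 6.69373 kg
In t: 6.69373 / 1000 = 0.00669373 t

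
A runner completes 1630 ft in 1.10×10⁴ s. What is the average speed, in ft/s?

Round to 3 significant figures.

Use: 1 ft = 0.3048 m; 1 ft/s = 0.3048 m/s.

0.148 ft/s

1630 ft × 0.3048 → 496.824 m
v = d / t = 496.824 m / 11000 s = 0.0451658 m/s
0.0451658 m/s ÷ (0.3048 m/s/ft/s) = 0.148182 ft/s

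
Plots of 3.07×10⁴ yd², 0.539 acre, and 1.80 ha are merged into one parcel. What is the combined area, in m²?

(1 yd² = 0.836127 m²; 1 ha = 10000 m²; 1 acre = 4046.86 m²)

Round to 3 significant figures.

4.59×10⁴ m²

3.07×10⁴ yd² × 0.836127 = 25669.1 m²
0.539 acre × 4046.86 = 2181.26 m²
1.80 ha × 10000 = 18000 m²
Total: 25669.1 + 2181.26 + 18000 = 45850.4 m²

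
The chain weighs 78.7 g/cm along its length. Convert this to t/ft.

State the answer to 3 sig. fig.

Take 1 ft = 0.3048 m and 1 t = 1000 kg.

0.00240 t/ft

78.7 g/cm × 0.001 kg/g ÷ 0.01 m/cm = 7.87 kg/m
7.87 kg/m ÷ 1000 kg/t × 0.3048 m/ft = 0.00239878 t/ft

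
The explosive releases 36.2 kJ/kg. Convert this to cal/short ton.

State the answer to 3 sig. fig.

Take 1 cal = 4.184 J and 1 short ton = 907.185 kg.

7.85×10⁶ cal/short ton

36.2 kJ/kg × 1000 J/kJ = 36200 J/kg
36200 J/kg ÷ 4.184 J/cal × 907.185 kg/short ton = 7.84897×10⁶ cal/short ton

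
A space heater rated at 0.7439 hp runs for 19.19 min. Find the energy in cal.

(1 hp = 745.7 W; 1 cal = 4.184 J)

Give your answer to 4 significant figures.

1.527×10⁵ cal

0.7439 hp × 745.7 = 554.726 W
19.19 min × 60 = 1151.4 s
E = P × t = 554.726 W × 1151.4 s = 638712 J
638712 J ÷ (4.184 J/cal) = 152656 cal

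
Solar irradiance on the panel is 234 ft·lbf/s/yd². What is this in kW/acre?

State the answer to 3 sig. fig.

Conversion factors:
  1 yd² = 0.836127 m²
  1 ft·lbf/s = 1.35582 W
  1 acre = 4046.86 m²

1540 kW/acre

234 ft·lbf/s/yd² × 1.35582 W/ft·lbf/s ÷ 0.836127 m²/yd² = 379.442 W/m²
379.442 W/m² ÷ 1000 W/kW × 4046.86 m²/acre = 1535.55 kW/acre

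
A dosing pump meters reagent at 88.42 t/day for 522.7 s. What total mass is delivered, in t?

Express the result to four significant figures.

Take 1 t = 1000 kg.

88.42 t/day → 1.02338 kg/s
m = ṁ × t = 1.02338 × 522.7 = 534.921 kg
In t: 534.921 / 1000 = 0.534921 t

0.5349 t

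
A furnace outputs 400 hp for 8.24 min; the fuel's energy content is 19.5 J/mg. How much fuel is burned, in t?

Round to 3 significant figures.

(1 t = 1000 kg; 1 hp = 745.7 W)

400 hp → 298280 W
8.24 min → 494.4 s
E = P × t = 298280 × 494.4 = 1.4747×10⁸ J
19.5 J/mg → 1.95×10⁷ J/kg
m = E / e_s = 1.4747×10⁸ / 1.95×10⁷ = 7.56256 kg
In t: 7.56256 / 1000 = 0.00756256 t

0.00756 t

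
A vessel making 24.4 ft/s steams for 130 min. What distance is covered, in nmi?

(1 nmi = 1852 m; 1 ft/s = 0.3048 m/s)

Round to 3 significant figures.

31.3 nmi

24.4 ft/s × 0.3048 = 7.43712 m/s
130 min × 60 = 7800 s
d = v × t = 7.43712 m/s × 7800 s = 58009.5 m
58009.5 m ÷ (1852 m/nmi) = 31.3226 nmi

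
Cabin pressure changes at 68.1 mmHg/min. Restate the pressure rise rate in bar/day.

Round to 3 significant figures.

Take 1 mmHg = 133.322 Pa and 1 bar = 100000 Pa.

131 bar/day

68.1 mmHg/min × 133.322 Pa/mmHg ÷ 60 s/min = 151.32 Pa/s
151.32 Pa/s ÷ 100000 Pa/bar × 86400 s/day = 130.74 bar/day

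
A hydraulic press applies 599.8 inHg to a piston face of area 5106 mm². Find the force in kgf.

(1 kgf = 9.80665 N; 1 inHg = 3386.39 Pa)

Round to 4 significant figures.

599.8 inHg × 3386.39 = 2.03116×10⁶ Pa
5106 mm² × 10⁻⁶ = 0.005106 m²
F = P × A = 2.03116×10⁶ Pa × 0.005106 m² = 10371.1 N
10371.1 N ÷ (9.80665 N/kgf) = 1057.56 kgf

1058 kgf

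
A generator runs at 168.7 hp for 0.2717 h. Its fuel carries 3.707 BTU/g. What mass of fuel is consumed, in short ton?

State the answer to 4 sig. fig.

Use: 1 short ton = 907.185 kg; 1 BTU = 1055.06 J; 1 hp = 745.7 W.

168.7 hp → 125800 W
0.2717 h → 978.12 s
E = P × t = 125800 × 978.12 = 1.23047×10⁸ J
3.707 BTU/g → 3.91111×10⁶ J/kg
m = E / e_s = 1.23047×10⁸ / 3.91111×10⁶ = 31.4609 kg
In short ton: 31.4609 / 907.185 = 0.0346797 short ton

0.03468 short ton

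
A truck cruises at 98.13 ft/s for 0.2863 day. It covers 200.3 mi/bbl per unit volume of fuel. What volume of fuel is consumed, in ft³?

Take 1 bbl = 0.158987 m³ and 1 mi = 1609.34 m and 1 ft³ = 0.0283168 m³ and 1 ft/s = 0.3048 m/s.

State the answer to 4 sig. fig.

12.89 ft³

98.13 ft/s → 29.91 m/s
0.2863 day → 24736.3 s
d = v × t = 29.91 × 24736.3 = 739863 m
200.3 mi/bbl → 2.02753×10⁶ m/m³
V = d / (distance per unit fuel) = 739863 / 2.02753×10⁶ = 0.364909 m³
In ft³: 0.364909 / 0.0283168 = 12.8867 ft³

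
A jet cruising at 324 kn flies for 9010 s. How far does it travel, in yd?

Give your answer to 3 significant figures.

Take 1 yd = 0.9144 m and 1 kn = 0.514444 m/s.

1.64×10⁶ yd

324 kn × 0.514444 = 166.68 m/s
d = v × t = 166.68 m/s × 9010 s = 1.50179×10⁶ m
1.50179×10⁶ m ÷ (0.9144 m/yd) = 1.64238×10⁶ yd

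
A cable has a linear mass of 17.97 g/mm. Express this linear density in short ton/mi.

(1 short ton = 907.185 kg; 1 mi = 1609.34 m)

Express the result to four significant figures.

31.88 short ton/mi

17.97 g/mm × 0.001 kg/g ÷ 0.001 m/mm = 17.97 kg/m
17.97 kg/m ÷ 907.185 kg/short ton × 1609.34 m/mi = 31.8787 short ton/mi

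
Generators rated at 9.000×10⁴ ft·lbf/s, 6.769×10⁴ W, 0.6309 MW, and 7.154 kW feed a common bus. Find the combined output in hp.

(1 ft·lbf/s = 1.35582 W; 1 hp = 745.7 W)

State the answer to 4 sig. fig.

9.000×10⁴ ft·lbf/s × 1.35582 = 122024 W
6.769×10⁴ W (already W)
0.6309 MW × 1000000 = 630900 W
7.154 kW × 1000 = 7154 W
Total: 122024 + 67690 + 630900 + 7154 = 827768 W
In hp: 827768 / 745.7 = 1110.05 hp

1110 hp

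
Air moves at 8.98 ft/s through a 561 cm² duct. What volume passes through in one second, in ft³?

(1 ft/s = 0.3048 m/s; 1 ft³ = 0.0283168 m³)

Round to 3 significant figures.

5.42 ft³

8.98 ft/s × 0.3048 → 2.7371 m/s
561 cm² × 0.0001 → 0.0561 m²
V = v × A × t = 2.7371 m/s × 0.0561 m² × 1 s = 0.153551 m³
0.153551 m³ ÷ (0.0283168 m³/ft³) = 5.42261 ft³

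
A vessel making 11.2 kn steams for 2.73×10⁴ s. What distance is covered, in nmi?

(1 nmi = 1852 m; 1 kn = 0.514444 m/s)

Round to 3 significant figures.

84.9 nmi

11.2 kn × 0.514444 → 5.76177 m/s
d = v × t = 5.76177 m/s × 27300 s = 157296 m
157296 m ÷ (1852 m/nmi) = 84.933 nmi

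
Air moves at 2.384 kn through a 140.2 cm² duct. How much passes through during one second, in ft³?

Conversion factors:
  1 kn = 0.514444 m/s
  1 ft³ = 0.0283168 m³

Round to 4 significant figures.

2.384 kn × 0.514444 = 1.22643 m/s
140.2 cm² × 0.0001 = 0.01402 m²
V = v × A × t = 1.22643 m/s × 0.01402 m² × 1 s = 0.0171945 m³
0.0171945 m³ ÷ (0.0283168 m³/ft³) = 0.607219 ft³

0.6072 ft³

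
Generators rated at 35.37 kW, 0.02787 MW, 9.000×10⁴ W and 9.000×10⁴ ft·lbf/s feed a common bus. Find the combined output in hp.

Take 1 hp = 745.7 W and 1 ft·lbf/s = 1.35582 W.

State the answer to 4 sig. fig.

369.1 hp

35.37 kW × 1000 → 35370 W
0.02787 MW × 1000000 → 27870 W
9.000×10⁴ W (already W)
9.000×10⁴ ft·lbf/s × 1.35582 → 122024 W
Combined: 35370 + 27870 + 90000 + 122024 = 275264 W
In hp: 275264 / 745.7 = 369.135 hp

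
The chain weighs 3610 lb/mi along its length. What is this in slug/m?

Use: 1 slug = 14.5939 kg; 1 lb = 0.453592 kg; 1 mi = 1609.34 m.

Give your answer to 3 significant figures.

0.0697 slug/m

3610 lb/mi × 0.453592 kg/lb ÷ 1609.34 m/mi = 1.01748 kg/m
1.01748 kg/m ÷ 14.5939 kg/slug = 0.0697195 slug/m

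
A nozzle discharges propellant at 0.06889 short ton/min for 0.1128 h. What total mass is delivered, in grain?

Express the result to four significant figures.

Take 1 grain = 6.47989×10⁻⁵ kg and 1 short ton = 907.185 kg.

6.527×10⁶ grain

0.06889 short ton/min → 1.0416 kg/s
0.1128 h → 406.08 s
m = ṁ × t = 1.0416 × 406.08 = 422.973 kg
In grain: 422.973 / 6.47989×10⁻⁵ = 6.52747×10⁶ grain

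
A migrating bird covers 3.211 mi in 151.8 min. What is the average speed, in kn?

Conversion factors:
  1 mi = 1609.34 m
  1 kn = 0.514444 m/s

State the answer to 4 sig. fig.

1.103 kn

3.211 mi × 1609.34 → 5167.59 m
151.8 min × 60 → 9108 s
v = d / t = 5167.59 m / 9108 s = 0.567368 m/s
0.567368 m/s ÷ (0.514444 m/s/kn) = 1.10288 kn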